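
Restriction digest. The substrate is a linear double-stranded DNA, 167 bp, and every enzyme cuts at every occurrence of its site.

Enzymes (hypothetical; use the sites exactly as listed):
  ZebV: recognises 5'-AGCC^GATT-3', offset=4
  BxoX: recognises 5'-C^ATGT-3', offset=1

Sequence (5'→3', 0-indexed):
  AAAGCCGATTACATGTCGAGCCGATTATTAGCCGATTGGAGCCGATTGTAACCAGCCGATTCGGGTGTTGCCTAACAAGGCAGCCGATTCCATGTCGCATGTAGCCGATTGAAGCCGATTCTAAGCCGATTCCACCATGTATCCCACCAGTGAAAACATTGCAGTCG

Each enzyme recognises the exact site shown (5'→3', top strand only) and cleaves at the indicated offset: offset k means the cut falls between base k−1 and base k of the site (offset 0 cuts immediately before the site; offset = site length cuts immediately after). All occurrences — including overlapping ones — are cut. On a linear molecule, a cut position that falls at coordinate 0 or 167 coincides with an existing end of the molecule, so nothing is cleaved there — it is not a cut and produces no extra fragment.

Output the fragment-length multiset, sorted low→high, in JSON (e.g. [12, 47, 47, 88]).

[6,6,6,7,8,9,10,10,10,11,11,14,28,31]

Scan for sites:
  ZebV (AGCCGATT, off=4): starts [2, 18, 29, 39, 53, 81, 102, 112, 123] → cuts [6, 22, 33, 43, 57, 85, 106, 116, 127]
  BxoX (CATGT, off=1): starts [11, 90, 97, 135] → cuts [12, 91, 98, 136]

All cut coordinates (distinct, sorted): [6, 12, 22, 33, 43, 57, 85, 91, 98, 106, 116, 127, 136]

Fragments:
  [0,6): 6 bp
  [6,12): 6 bp
  [12,22): 10 bp
  [22,33): 11 bp
  [33,43): 10 bp
  [43,57): 14 bp
  [57,85): 28 bp
  [85,91): 6 bp
  [91,98): 7 bp
  [98,106): 8 bp
  [106,116): 10 bp
  [116,127): 11 bp
  [127,136): 9 bp
  [136,167): 31 bp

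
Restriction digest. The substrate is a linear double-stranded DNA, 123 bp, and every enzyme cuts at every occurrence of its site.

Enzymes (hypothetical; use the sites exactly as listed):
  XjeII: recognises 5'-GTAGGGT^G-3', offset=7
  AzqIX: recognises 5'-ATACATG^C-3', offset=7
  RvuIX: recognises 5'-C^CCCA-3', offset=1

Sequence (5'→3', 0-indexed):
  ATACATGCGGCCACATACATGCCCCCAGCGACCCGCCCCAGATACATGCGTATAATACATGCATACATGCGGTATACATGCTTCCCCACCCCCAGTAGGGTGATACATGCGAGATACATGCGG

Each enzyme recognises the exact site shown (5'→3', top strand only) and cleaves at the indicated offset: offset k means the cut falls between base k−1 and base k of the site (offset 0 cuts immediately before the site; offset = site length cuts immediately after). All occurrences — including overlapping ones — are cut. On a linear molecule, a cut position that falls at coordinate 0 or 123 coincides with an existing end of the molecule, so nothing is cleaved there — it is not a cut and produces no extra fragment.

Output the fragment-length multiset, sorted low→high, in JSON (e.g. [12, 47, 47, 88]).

[2,3,4,6,7,8,8,11,11,11,12,13,13,14]

Scan for sites:
  XjeII GTAGGGTG/7: at [94] ⇒ [101]
  AzqIX ATACATGC/7: at [0, 14, 41, 54, 62, 73, 102, 113] ⇒ [7, 21, 48, 61, 69, 80, 109, 120]
  RvuIX CCCCA/1: at [22, 35, 83, 89] ⇒ [23, 36, 84, 90]

Pooled cuts: [7, 21, 23, 36, 48, 61, 69, 80, 84, 90, 101, 109, 120]

Fragment lengths:
  [0,7): 7 bp
  [7,21): 14 bp
  [21,23): 2 bp
  [23,36): 13 bp
  [36,48): 12 bp
  [48,61): 13 bp
  [61,69): 8 bp
  [69,80): 11 bp
  [80,84): 4 bp
  [84,90): 6 bp
  [90,101): 11 bp
  [101,109): 8 bp
  [109,120): 11 bp
  [120,123): 3 bp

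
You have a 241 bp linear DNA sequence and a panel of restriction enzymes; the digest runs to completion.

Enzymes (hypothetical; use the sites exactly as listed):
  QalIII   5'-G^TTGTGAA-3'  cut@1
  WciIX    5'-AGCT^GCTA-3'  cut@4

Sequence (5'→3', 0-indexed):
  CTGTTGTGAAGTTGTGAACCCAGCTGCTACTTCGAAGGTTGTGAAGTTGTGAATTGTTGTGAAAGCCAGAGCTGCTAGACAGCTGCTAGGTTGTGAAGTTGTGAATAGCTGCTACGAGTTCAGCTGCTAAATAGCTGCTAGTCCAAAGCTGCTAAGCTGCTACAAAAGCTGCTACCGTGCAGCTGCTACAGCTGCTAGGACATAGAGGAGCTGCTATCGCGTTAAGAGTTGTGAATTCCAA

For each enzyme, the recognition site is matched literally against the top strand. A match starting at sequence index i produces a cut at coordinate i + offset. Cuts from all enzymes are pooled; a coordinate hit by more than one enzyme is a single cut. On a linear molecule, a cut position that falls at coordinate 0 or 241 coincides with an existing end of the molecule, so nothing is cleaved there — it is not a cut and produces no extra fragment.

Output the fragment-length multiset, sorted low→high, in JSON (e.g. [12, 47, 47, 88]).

Scan for sites:
  QalIII GTTGTGAA/1: at [2, 10, 37, 45, 55, 89, 97, 227] ⇒ [3, 11, 38, 46, 56, 90, 98, 228]
  WciIX AGCTGCTA/4: at [21, 69, 80, 106, 121, 132, 146, 154, 166, 180, 189, 208] ⇒ [25, 73, 84, 110, 125, 136, 150, 158, 170, 184, 193, 212]

All cut coordinates (distinct, sorted): [3, 11, 25, 38, 46, 56, 73, 84, 90, 98, 110, 125, 136, 150, 158, 170, 184, 193, 212, 228]

Fragment lengths:
  [0,3): 3 bp
  [3,11): 8 bp
  [11,25): 14 bp
  [25,38): 13 bp
  [38,46): 8 bp
  [46,56): 10 bp
  [56,73): 17 bp
  [73,84): 11 bp
  [84,90): 6 bp
  [90,98): 8 bp
  [98,110): 12 bp
  [110,125): 15 bp
  [125,136): 11 bp
  [136,150): 14 bp
  [150,158): 8 bp
  [158,170): 12 bp
  [170,184): 14 bp
  [184,193): 9 bp
  [193,212): 19 bp
  [212,228): 16 bp
  [228,241): 13 bp

[3,6,8,8,8,8,9,10,11,11,12,12,13,13,14,14,14,15,16,17,19]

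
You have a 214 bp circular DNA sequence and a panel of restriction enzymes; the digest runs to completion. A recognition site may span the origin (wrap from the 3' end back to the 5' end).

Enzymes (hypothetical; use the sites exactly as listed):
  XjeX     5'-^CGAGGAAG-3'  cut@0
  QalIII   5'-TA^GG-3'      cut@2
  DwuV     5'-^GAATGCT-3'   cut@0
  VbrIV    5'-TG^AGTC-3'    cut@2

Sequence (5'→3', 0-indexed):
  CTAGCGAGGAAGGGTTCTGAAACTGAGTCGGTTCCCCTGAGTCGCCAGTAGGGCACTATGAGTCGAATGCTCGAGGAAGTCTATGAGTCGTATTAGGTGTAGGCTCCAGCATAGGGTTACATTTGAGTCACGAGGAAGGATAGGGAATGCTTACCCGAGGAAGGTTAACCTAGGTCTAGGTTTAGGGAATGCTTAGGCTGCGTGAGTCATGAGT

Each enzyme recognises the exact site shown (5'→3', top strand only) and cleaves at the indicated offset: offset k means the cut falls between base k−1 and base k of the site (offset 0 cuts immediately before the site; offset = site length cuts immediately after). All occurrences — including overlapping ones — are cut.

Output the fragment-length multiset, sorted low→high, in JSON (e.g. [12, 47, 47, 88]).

[2,2,4,5,6,6,6,7,7,7,9,9,10,10,11,11,12,12,12,14,14,17,21]

Scan for sites:
  XjeX (CGAGGAAG, off=0): starts [4, 71, 130, 155] → cuts [4, 71, 130, 155]
  QalIII (TAGG, off=2): starts [48, 93, 99, 111, 140, 170, 176, 182, 193] → cuts [50, 95, 101, 113, 142, 172, 178, 184, 195]
  DwuV (GAATGCT, off=0): starts [64, 144, 186] → cuts [64, 144, 186]
  VbrIV (TGAGTC, off=2): starts [23, 37, 58, 83, 123, 202, 209] → cuts [25, 39, 60, 85, 125, 204, 211]

All cut coordinates (distinct, sorted): [4, 25, 39, 50, 60, 64, 71, 85, 95, 101, 113, 125, 130, 142, 144, 155, 172, 178, 184, 186, 195, 204, 211]

Fragment lengths:
  4→25: 21 bp
  25→39: 14 bp
  39→50: 11 bp
  50→60: 10 bp
  60→64: 4 bp
  64→71: 7 bp
  71→85: 14 bp
  85→95: 10 bp
  95→101: 6 bp
  101→113: 12 bp
  113→125: 12 bp
  125→130: 5 bp
  130→142: 12 bp
  142→144: 2 bp
  144→155: 11 bp
  155→172: 17 bp
  172→178: 6 bp
  178→184: 6 bp
  184→186: 2 bp
  186→195: 9 bp
  195→204: 9 bp
  204→211: 7 bp
  211→4 (wrap): 214-211+4 = 7 bp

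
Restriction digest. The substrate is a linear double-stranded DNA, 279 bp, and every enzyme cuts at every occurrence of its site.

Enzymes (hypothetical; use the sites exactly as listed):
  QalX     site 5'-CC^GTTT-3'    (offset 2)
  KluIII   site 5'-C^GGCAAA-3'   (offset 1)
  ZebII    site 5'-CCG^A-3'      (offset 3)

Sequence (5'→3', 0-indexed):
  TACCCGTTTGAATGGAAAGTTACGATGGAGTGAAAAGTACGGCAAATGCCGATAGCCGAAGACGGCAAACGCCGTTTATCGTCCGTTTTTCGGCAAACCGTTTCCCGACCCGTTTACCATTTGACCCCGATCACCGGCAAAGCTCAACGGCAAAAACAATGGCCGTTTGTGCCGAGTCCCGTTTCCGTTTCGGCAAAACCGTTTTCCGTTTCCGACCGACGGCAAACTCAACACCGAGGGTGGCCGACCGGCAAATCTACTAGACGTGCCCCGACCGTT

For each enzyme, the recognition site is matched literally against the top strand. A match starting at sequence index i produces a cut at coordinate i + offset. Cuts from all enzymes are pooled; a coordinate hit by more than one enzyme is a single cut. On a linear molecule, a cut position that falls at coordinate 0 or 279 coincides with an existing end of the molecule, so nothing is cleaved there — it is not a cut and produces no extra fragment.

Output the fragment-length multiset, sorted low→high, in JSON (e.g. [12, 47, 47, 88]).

[2,3,4,4,5,5,5,6,6,6,6,7,7,7,7,8,8,9,10,10,10,11,11,13,16,16,18,24,35]

Scan for sites:
  QalX (CCGTTT, off=2): starts [3, 71, 82, 97, 109, 162, 178, 184, 198, 205] → cuts [5, 73, 84, 99, 111, 164, 180, 186, 200, 207]
  KluIII (CGGCAAA, off=1): starts [39, 62, 90, 134, 147, 190, 219, 248] → cuts [40, 63, 91, 135, 148, 191, 220, 249]
  ZebII (CCGA, off=3): starts [48, 55, 104, 126, 171, 211, 215, 233, 243, 270] → cuts [51, 58, 107, 129, 174, 214, 218, 236, 246, 273]

All cut coordinates (distinct, sorted): [5, 40, 51, 58, 63, 73, 84, 91, 99, 107, 111, 129, 135, 148, 164, 174, 180, 186, 191, 200, 207, 214, 218, 220, 236, 246, 249, 273]

Fragments:
  [0,5): 5 bp
  [5,40): 35 bp
  [40,51): 11 bp
  [51,58): 7 bp
  [58,63): 5 bp
  [63,73): 10 bp
  [73,84): 11 bp
  [84,91): 7 bp
  [91,99): 8 bp
  [99,107): 8 bp
  [107,111): 4 bp
  [111,129): 18 bp
  [129,135): 6 bp
  [135,148): 13 bp
  [148,164): 16 bp
  [164,174): 10 bp
  [174,180): 6 bp
  [180,186): 6 bp
  [186,191): 5 bp
  [191,200): 9 bp
  [200,207): 7 bp
  [207,214): 7 bp
  [214,218): 4 bp
  [218,220): 2 bp
  [220,236): 16 bp
  [236,246): 10 bp
  [246,249): 3 bp
  [249,273): 24 bp
  [273,279): 6 bp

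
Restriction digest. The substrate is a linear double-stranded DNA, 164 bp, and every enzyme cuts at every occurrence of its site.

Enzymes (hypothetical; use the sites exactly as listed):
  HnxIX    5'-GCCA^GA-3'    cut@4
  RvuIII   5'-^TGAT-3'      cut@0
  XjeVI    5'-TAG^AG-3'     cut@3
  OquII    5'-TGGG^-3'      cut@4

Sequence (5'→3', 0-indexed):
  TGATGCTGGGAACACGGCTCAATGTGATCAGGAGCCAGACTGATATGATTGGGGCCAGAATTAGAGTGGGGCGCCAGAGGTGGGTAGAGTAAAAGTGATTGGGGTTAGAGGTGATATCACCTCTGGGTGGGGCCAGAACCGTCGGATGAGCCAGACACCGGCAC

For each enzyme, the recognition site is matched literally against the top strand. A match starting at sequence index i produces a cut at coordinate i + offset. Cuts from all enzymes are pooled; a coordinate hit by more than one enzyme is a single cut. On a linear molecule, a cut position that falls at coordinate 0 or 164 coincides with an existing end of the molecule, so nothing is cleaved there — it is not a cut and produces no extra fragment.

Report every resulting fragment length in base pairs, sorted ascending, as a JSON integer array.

[3,3,3,4,4,4,5,5,6,6,7,8,8,8,8,10,11,13,14,16,18]

Site scan:
  HnxIX (GCCAGA, off=4): starts [33, 53, 72, 131, 149] → cuts [37, 57, 76, 135, 153]
  RvuIII (TGAT, off=0): starts [0, 24, 40, 45, 95, 111] → cuts [24, 40, 45, 95, 111] (position 0 is a terminus of the linear molecule — no cut)
  XjeVI (TAGAG, off=3): starts [61, 84, 105] → cuts [64, 87, 108]
  OquII (TGGG, off=4): starts [6, 49, 66, 80, 99, 123, 127] → cuts [10, 53, 70, 84, 103, 127, 131]

All cut coordinates (distinct, sorted): [10, 24, 37, 40, 45, 53, 57, 64, 70, 76, 84, 87, 95, 103, 108, 111, 127, 131, 135, 153]

Fragment lengths:
  [0,10): 10 bp
  [10,24): 14 bp
  [24,37): 13 bp
  [37,40): 3 bp
  [40,45): 5 bp
  [45,53): 8 bp
  [53,57): 4 bp
  [57,64): 7 bp
  [64,70): 6 bp
  [70,76): 6 bp
  [76,84): 8 bp
  [84,87): 3 bp
  [87,95): 8 bp
  [95,103): 8 bp
  [103,108): 5 bp
  [108,111): 3 bp
  [111,127): 16 bp
  [127,131): 4 bp
  [131,135): 4 bp
  [135,153): 18 bp
  [153,164): 11 bp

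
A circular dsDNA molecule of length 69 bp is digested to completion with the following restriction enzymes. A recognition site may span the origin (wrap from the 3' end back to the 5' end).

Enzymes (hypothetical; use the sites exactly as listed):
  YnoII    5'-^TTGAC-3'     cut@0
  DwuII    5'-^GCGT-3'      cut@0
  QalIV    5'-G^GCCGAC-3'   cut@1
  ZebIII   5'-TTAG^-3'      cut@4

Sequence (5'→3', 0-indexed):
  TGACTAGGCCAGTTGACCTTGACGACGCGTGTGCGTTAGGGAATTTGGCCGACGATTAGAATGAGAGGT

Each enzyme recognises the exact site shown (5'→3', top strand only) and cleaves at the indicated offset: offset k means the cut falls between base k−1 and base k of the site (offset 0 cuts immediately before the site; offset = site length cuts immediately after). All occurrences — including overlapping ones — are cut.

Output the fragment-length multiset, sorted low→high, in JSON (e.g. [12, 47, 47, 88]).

Scan for sites:
  YnoII (TTGAC, off=0): starts [12, 18, 68] → cuts [12, 18, 68]
  DwuII (GCGT, off=0): starts [26, 32] → cuts [26, 32]
  QalIV (GGCCGAC, off=1): starts [46] → cuts [47]
  ZebIII (TTAG, off=4): starts [35, 55] → cuts [39, 59]

All cut coordinates (distinct, sorted): [12, 18, 26, 32, 39, 47, 59, 68]

Fragments:
  12→18: 6 bp
  18→26: 8 bp
  26→32: 6 bp
  32→39: 7 bp
  39→47: 8 bp
  47→59: 12 bp
  59→68: 9 bp
  68→12 (wrap): 69-68+12 = 13 bp

[6,6,7,8,8,9,12,13]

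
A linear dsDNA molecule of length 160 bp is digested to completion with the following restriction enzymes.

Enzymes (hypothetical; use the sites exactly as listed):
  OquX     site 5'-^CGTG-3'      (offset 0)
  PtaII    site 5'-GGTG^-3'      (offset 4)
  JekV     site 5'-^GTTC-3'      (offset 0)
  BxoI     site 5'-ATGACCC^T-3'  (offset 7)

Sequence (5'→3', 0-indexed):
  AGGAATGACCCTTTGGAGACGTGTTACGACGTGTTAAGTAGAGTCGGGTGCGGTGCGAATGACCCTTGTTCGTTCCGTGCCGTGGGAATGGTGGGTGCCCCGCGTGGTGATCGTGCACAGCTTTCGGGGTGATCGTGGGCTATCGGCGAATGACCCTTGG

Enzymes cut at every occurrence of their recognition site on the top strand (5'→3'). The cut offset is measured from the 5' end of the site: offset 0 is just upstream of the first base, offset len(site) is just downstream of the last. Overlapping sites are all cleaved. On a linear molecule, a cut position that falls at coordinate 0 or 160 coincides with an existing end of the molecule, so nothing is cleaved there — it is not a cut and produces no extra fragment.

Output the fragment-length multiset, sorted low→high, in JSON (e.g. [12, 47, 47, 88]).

[2,2,2,4,4,4,4,5,5,5,7,8,10,10,11,13,20,21,23]

Site scan:
  OquX (CGTG, off=0): starts [19, 29, 75, 80, 102, 111, 133] → cuts [19, 29, 75, 80, 102, 111, 133]
  PtaII (GGTG, off=4): starts [46, 51, 89, 93, 105, 127] → cuts [50, 55, 93, 97, 109, 131]
  JekV (GTTC, off=0): starts [67, 71] → cuts [67, 71]
  BxoI (ATGACCCT, off=7): starts [4, 58, 149] → cuts [11, 65, 156]

Pooled cuts: [11, 19, 29, 50, 55, 65, 67, 71, 75, 80, 93, 97, 102, 109, 111, 131, 133, 156]

Fragment lengths:
  [0,11): 11 bp
  [11,19): 8 bp
  [19,29): 10 bp
  [29,50): 21 bp
  [50,55): 5 bp
  [55,65): 10 bp
  [65,67): 2 bp
  [67,71): 4 bp
  [71,75): 4 bp
  [75,80): 5 bp
  [80,93): 13 bp
  [93,97): 4 bp
  [97,102): 5 bp
  [102,109): 7 bp
  [109,111): 2 bp
  [111,131): 20 bp
  [131,133): 2 bp
  [133,156): 23 bp
  [156,160): 4 bp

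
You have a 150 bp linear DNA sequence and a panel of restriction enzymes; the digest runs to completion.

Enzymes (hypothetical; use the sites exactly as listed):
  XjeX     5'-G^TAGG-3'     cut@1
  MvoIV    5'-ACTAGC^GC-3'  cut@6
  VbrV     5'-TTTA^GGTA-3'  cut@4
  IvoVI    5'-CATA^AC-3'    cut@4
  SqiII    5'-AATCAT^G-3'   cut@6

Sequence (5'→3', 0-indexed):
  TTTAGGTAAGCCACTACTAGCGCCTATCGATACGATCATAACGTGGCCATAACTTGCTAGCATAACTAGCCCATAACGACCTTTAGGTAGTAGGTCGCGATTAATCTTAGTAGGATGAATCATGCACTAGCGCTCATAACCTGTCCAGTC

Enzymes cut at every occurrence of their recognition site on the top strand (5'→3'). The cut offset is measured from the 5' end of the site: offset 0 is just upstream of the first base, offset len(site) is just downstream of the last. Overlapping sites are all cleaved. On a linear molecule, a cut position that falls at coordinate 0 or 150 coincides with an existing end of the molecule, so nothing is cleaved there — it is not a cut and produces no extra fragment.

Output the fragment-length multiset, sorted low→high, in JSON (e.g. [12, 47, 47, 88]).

[4,5,7,8,10,11,11,12,13,13,17,19,20]

Scan for sites:
  XjeX GTAGG/1: at [89, 109] ⇒ [90, 110]
  MvoIV ACTAGCGC/6: at [15, 125] ⇒ [21, 131]
  VbrV TTTAGGTA/4: at [0, 81] ⇒ [4, 85]
  IvoVI CATAAC/4: at [36, 47, 60, 71, 134] ⇒ [40, 51, 64, 75, 138]
  SqiII AATCATG/6: at [117] ⇒ [123]

All cut coordinates (distinct, sorted): [4, 21, 40, 51, 64, 75, 85, 90, 110, 123, 131, 138]

Fragments:
  [0,4): 4 bp
  [4,21): 17 bp
  [21,40): 19 bp
  [40,51): 11 bp
  [51,64): 13 bp
  [64,75): 11 bp
  [75,85): 10 bp
  [85,90): 5 bp
  [90,110): 20 bp
  [110,123): 13 bp
  [123,131): 8 bp
  [131,138): 7 bp
  [138,150): 12 bp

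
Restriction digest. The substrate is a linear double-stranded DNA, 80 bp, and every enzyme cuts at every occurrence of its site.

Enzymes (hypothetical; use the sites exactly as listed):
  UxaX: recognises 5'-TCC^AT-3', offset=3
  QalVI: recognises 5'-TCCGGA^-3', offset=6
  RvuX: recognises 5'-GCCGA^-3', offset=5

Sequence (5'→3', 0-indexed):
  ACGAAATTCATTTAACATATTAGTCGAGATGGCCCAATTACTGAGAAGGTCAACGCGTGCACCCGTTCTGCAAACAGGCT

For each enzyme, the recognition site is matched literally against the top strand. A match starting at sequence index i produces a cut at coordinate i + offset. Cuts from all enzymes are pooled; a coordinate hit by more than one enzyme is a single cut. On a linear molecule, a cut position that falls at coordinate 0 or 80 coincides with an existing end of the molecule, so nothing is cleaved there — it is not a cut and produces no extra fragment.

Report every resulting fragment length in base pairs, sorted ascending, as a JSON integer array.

[80]

Site scan:
  UxaX (TCCAT, off=3): no sites
  QalVI (TCCGGA, off=6): no sites
  RvuX (GCCGA, off=5): no sites

All cut coordinates (distinct, sorted): ∅

Fragments:
  no cuts → one linear fragment of 80 bp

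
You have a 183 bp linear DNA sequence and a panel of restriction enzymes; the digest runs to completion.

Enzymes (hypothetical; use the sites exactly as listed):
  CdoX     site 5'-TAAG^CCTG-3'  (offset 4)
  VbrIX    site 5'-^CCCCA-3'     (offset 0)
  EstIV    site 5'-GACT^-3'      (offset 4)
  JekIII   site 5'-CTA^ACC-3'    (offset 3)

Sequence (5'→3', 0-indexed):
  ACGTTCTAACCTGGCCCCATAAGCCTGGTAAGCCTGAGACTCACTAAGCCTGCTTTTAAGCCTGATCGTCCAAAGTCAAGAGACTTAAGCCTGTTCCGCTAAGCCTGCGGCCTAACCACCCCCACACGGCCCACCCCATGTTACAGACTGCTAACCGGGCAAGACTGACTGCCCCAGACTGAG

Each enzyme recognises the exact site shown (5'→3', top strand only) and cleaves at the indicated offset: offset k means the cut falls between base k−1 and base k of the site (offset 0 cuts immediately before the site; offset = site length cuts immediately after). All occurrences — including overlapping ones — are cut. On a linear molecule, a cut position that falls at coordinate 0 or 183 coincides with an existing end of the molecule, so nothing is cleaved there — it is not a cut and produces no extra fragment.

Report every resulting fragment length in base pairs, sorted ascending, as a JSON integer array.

Site scan:
  CdoX (TAAGCCTG, off=4): starts [19, 28, 44, 56, 85, 99] → cuts [23, 32, 48, 60, 89, 103]
  VbrIX (CCCCA, off=0): starts [14, 119, 133, 171] → cuts [14, 119, 133, 171]
  EstIV (GACT, off=4): starts [37, 81, 145, 162, 166, 176] → cuts [41, 85, 149, 166, 170, 180]
  JekIII (CTAACC, off=3): starts [5, 111, 150] → cuts [8, 114, 153]

All cut coordinates (distinct, sorted): [8, 14, 23, 32, 41, 48, 60, 85, 89, 103, 114, 119, 133, 149, 153, 166, 170, 171, 180]

Fragments:
  [0,8): 8 bp
  [8,14): 6 bp
  [14,23): 9 bp
  [23,32): 9 bp
  [32,41): 9 bp
  [41,48): 7 bp
  [48,60): 12 bp
  [60,85): 25 bp
  [85,89): 4 bp
  [89,103): 14 bp
  [103,114): 11 bp
  [114,119): 5 bp
  [119,133): 14 bp
  [133,149): 16 bp
  [149,153): 4 bp
  [153,166): 13 bp
  [166,170): 4 bp
  [170,171): 1 bp
  [171,180): 9 bp
  [180,183): 3 bp

[1,3,4,4,4,5,6,7,8,9,9,9,9,11,12,13,14,14,16,25]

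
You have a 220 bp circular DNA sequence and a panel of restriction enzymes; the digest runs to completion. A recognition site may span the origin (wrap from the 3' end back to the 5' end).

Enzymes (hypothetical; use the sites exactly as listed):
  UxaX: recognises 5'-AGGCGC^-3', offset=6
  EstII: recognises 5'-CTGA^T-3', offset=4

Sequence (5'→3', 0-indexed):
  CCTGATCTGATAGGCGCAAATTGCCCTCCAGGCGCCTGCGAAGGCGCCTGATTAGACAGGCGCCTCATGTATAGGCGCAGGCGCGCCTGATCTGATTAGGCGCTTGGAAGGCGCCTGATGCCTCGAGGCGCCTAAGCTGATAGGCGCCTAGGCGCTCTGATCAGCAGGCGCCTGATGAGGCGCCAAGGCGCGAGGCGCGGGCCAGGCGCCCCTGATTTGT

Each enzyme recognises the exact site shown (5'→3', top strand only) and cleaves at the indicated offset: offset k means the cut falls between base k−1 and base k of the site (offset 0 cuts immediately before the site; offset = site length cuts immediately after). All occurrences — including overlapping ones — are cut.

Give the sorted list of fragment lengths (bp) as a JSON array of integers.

Scan for sites:
  UxaX (AGGCGC, off=6): starts [11, 29, 41, 57, 72, 78, 97, 108, 125, 141, 149, 165, 177, 185, 192, 203] → cuts [17, 35, 47, 63, 78, 84, 103, 114, 131, 147, 155, 171, 183, 191, 198, 209]
  EstII (CTGAT, off=4): starts [1, 6, 47, 86, 91, 114, 136, 156, 171, 211] → cuts [5, 10, 51, 90, 95, 118, 140, 160, 175, 215]

All cut coordinates (distinct, sorted): [5, 10, 17, 35, 47, 51, 63, 78, 84, 90, 95, 103, 114, 118, 131, 140, 147, 155, 160, 171, 175, 183, 191, 198, 209, 215]

Fragment lengths:
  5→10: 5 bp
  10→17: 7 bp
  17→35: 18 bp
  35→47: 12 bp
  47→51: 4 bp
  51→63: 12 bp
  63→78: 15 bp
  78→84: 6 bp
  84→90: 6 bp
  90→95: 5 bp
  95→103: 8 bp
  103→114: 11 bp
  114→118: 4 bp
  118→131: 13 bp
  131→140: 9 bp
  140→147: 7 bp
  147→155: 8 bp
  155→160: 5 bp
  160→171: 11 bp
  171→175: 4 bp
  175→183: 8 bp
  183→191: 8 bp
  191→198: 7 bp
  198→209: 11 bp
  209→215: 6 bp
  215→5 (wrap): 220-215+5 = 10 bp

[4,4,4,5,5,5,6,6,6,7,7,7,8,8,8,8,9,10,11,11,11,12,12,13,15,18]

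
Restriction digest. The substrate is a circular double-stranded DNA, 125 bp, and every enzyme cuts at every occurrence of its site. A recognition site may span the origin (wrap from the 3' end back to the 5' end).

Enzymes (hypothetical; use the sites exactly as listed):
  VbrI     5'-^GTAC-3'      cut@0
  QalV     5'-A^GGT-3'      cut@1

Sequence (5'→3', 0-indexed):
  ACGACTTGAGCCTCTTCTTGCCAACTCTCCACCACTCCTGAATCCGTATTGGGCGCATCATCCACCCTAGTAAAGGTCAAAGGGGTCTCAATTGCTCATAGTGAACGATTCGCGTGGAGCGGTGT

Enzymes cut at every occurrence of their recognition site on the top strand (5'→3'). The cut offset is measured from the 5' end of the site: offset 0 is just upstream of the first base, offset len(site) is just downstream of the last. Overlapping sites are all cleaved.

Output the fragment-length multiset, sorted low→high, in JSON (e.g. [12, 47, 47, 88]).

Scan for sites:
  VbrI GTAC/0: at [123] ⇒ [123]
  QalV AGGT/1: at [73] ⇒ [74]

Pooled cuts: [74, 123]

Fragment lengths:
  74→123: 49 bp
  123→74 (wrap): 125-123+74 = 76 bp

[49,76]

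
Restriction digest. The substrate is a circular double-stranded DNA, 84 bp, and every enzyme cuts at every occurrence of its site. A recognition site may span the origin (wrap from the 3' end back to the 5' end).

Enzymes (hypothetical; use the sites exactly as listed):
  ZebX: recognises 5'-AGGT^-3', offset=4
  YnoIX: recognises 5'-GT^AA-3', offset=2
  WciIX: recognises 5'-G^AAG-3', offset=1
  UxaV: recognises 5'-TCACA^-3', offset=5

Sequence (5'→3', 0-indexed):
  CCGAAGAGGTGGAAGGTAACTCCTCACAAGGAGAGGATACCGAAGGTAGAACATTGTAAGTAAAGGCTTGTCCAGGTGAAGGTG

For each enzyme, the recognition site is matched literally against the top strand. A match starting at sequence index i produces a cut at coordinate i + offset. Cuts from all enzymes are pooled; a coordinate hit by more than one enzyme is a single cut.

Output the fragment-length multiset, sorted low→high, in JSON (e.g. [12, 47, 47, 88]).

Site scan:
  ZebX AGGT/4: at [6, 13, 43, 73, 79] ⇒ [10, 17, 47, 77, 83]
  YnoIX GTAA/2: at [15, 55, 59] ⇒ [17, 57, 61]
  WciIX GAAG/1: at [2, 11, 41, 77] ⇒ [3, 12, 42, 78]
  UxaV TCACA/5: at [23] ⇒ [28]

Pooled cuts: [3, 10, 12, 17, 28, 42, 47, 57, 61, 77, 78, 83]

Fragment lengths:
  3→10: 7 bp
  10→12: 2 bp
  12→17: 5 bp
  17→28: 11 bp
  28→42: 14 bp
  42→47: 5 bp
  47→57: 10 bp
  57→61: 4 bp
  61→77: 16 bp
  77→78: 1 bp
  78→83: 5 bp
  83→3 (wrap): 84-83+3 = 4 bp

[1,2,4,4,5,5,5,7,10,11,14,16]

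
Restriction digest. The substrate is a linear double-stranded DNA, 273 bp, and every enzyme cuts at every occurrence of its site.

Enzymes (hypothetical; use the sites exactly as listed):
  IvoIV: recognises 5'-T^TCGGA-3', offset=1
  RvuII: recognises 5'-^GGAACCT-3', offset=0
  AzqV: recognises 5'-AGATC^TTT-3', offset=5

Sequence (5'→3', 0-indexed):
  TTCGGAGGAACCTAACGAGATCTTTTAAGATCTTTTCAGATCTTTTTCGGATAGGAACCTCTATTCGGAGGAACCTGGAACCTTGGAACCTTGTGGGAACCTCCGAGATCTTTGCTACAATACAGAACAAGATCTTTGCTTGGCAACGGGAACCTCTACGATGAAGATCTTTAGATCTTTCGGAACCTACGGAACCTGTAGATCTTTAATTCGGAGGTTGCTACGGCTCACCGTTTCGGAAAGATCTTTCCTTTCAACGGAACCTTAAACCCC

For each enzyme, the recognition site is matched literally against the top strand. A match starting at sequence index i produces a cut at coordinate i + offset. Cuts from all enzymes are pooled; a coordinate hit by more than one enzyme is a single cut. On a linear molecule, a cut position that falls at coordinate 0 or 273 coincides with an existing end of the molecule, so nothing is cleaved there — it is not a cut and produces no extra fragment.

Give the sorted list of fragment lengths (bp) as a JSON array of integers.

Per-enzyme occurrences:
  IvoIV TTCGGA/1: at [0, 45, 63, 178, 209, 234] ⇒ [1, 46, 64, 179, 210, 235]
  RvuII GGAACCT/0: at [6, 53, 69, 76, 84, 95, 148, 181, 190, 258] ⇒ [6, 53, 69, 76, 84, 95, 148, 181, 190, 258]
  AzqV AGATCTTT/5: at [17, 27, 37, 105, 129, 164, 172, 199, 241] ⇒ [22, 32, 42, 110, 134, 169, 177, 204, 246]

All cut coordinates (distinct, sorted): [1, 6, 22, 32, 42, 46, 53, 64, 69, 76, 84, 95, 110, 134, 148, 169, 177, 179, 181, 190, 204, 210, 235, 246, 258]

Fragment lengths:
  [0,1): 1 bp
  [1,6): 5 bp
  [6,22): 16 bp
  [22,32): 10 bp
  [32,42): 10 bp
  [42,46): 4 bp
  [46,53): 7 bp
  [53,64): 11 bp
  [64,69): 5 bp
  [69,76): 7 bp
  [76,84): 8 bp
  [84,95): 11 bp
  [95,110): 15 bp
  [110,134): 24 bp
  [134,148): 14 bp
  [148,169): 21 bp
  [169,177): 8 bp
  [177,179): 2 bp
  [179,181): 2 bp
  [181,190): 9 bp
  [190,204): 14 bp
  [204,210): 6 bp
  [210,235): 25 bp
  [235,246): 11 bp
  [246,258): 12 bp
  [258,273): 15 bp

[1,2,2,4,5,5,6,7,7,8,8,9,10,10,11,11,11,12,14,14,15,15,16,21,24,25]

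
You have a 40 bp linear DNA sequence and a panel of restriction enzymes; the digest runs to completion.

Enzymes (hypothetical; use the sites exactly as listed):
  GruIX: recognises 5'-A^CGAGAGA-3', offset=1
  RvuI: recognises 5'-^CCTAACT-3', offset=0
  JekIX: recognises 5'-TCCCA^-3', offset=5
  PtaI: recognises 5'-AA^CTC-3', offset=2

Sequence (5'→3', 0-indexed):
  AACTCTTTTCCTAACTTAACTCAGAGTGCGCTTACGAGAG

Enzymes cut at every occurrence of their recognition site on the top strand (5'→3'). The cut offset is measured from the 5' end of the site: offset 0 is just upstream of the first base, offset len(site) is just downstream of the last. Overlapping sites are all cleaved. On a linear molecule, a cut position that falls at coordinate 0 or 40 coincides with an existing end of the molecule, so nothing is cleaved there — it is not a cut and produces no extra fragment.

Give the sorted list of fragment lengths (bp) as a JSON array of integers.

Scan for sites:
  GruIX (ACGAGAGA, off=1): no sites
  RvuI (CCTAACT, off=0): starts [9] → cuts [9]
  JekIX (TCCCA, off=5): no sites
  PtaI (AACTC, off=2): starts [0, 17] → cuts [2, 19]

All cut coordinates (distinct, sorted): [2, 9, 19]

Fragment lengths:
  [0,2): 2 bp
  [2,9): 7 bp
  [9,19): 10 bp
  [19,40): 21 bp

[2,7,10,21]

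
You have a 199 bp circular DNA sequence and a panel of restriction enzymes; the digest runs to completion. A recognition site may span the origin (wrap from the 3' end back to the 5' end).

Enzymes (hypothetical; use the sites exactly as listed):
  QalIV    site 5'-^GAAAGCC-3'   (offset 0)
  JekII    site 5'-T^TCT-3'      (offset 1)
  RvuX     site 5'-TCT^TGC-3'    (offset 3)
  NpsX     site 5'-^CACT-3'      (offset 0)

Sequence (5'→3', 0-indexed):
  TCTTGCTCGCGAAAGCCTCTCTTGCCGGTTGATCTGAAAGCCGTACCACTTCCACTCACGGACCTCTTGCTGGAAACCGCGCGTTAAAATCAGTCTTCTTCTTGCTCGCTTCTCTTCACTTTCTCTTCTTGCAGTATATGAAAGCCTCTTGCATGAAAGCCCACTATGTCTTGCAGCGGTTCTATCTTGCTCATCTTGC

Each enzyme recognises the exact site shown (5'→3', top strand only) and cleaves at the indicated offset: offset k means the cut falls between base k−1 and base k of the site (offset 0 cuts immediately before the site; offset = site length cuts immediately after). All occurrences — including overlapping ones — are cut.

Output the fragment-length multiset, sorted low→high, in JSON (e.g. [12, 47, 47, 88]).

[3,3,3,5,5,5,6,6,6,7,7,7,8,9,9,10,10,10,11,12,13,15,29]

Scan for sites:
  QalIV (GAAAGCC, off=0): starts [10, 35, 139, 154] → cuts [10, 35, 139, 154]
  JekII (TTCT, off=1): starts [95, 98, 109, 120, 125, 179] → cuts [96, 99, 110, 121, 126, 180]
  RvuX (TCTTGC, off=3): starts [0, 19, 64, 99, 126, 146, 168, 184, 193] → cuts [3, 22, 67, 102, 129, 149, 171, 187, 196]
  NpsX (CACT, off=0): starts [46, 52, 116, 161] → cuts [46, 52, 116, 161]

All cut coordinates (distinct, sorted): [3, 10, 22, 35, 46, 52, 67, 96, 99, 102, 110, 116, 121, 126, 129, 139, 149, 154, 161, 171, 180, 187, 196]

Fragments:
  3→10: 7 bp
  10→22: 12 bp
  22→35: 13 bp
  35→46: 11 bp
  46→52: 6 bp
  52→67: 15 bp
  67→96: 29 bp
  96→99: 3 bp
  99→102: 3 bp
  102→110: 8 bp
  110→116: 6 bp
  116→121: 5 bp
  121→126: 5 bp
  126→129: 3 bp
  129→139: 10 bp
  139→149: 10 bp
  149→154: 5 bp
  154→161: 7 bp
  161→171: 10 bp
  171→180: 9 bp
  180→187: 7 bp
  187→196: 9 bp
  196→3 (wrap): 199-196+3 = 6 bp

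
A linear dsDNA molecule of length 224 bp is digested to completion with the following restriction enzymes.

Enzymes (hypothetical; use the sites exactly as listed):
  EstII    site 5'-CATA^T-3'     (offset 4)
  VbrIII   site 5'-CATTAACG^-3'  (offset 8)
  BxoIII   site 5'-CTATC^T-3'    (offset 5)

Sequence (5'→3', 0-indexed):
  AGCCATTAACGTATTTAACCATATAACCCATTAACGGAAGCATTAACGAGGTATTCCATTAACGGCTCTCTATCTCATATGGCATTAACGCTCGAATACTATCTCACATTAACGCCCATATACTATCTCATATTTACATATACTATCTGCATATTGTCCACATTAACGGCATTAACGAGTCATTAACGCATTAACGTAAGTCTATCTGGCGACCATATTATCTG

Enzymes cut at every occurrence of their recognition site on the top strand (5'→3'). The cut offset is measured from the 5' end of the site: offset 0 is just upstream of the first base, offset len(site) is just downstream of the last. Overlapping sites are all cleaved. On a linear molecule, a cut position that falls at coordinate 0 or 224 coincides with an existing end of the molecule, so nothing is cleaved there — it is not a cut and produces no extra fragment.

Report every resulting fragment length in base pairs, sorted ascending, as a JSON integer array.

Site scan:
  EstII CATAT/4: at [19, 75, 116, 128, 136, 149, 213] ⇒ [23, 79, 120, 132, 140, 153, 217]
  VbrIII CATTAACG/8: at [3, 28, 40, 56, 82, 106, 160, 169, 180, 188] ⇒ [11, 36, 48, 64, 90, 114, 168, 177, 188, 196]
  BxoIII CTATCT/5: at [69, 98, 122, 142, 201] ⇒ [74, 103, 127, 147, 206]

All cut coordinates (distinct, sorted): [11, 23, 36, 48, 64, 74, 79, 90, 103, 114, 120, 127, 132, 140, 147, 153, 168, 177, 188, 196, 206, 217]

Fragments:
  [0,11): 11 bp
  [11,23): 12 bp
  [23,36): 13 bp
  [36,48): 12 bp
  [48,64): 16 bp
  [64,74): 10 bp
  [74,79): 5 bp
  [79,90): 11 bp
  [90,103): 13 bp
  [103,114): 11 bp
  [114,120): 6 bp
  [120,127): 7 bp
  [127,132): 5 bp
  [132,140): 8 bp
  [140,147): 7 bp
  [147,153): 6 bp
  [153,168): 15 bp
  [168,177): 9 bp
  [177,188): 11 bp
  [188,196): 8 bp
  [196,206): 10 bp
  [206,217): 11 bp
  [217,224): 7 bp

[5,5,6,6,7,7,7,8,8,9,10,10,11,11,11,11,11,12,12,13,13,15,16]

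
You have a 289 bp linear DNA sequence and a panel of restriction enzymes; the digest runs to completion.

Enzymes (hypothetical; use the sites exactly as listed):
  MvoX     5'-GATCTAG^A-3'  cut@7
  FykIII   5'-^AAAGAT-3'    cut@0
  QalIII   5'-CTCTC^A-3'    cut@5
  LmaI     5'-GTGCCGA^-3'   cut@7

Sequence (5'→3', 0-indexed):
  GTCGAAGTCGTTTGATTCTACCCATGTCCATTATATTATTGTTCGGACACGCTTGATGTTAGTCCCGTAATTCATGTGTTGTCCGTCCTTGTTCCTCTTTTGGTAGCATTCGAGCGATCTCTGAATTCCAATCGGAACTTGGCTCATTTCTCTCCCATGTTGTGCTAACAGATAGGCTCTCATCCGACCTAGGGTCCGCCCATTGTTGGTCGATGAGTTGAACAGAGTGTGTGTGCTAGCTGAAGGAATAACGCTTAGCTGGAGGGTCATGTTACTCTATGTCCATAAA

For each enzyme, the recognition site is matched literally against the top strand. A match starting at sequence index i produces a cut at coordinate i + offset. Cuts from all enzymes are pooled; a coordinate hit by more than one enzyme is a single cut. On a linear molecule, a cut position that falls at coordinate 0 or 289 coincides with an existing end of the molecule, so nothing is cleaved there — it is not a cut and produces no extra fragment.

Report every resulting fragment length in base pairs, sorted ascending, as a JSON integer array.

Site scan:
  MvoX (GATCTAGA, off=7): no sites
  FykIII (AAAGAT, off=0): no sites
  QalIII (CTCTCA, off=5): starts [176] → cuts [181]
  LmaI (GTGCCGA, off=7): no sites

All cut coordinates (distinct, sorted): [181]

Fragments:
  [0,181): 181 bp
  [181,289): 108 bp

[108,181]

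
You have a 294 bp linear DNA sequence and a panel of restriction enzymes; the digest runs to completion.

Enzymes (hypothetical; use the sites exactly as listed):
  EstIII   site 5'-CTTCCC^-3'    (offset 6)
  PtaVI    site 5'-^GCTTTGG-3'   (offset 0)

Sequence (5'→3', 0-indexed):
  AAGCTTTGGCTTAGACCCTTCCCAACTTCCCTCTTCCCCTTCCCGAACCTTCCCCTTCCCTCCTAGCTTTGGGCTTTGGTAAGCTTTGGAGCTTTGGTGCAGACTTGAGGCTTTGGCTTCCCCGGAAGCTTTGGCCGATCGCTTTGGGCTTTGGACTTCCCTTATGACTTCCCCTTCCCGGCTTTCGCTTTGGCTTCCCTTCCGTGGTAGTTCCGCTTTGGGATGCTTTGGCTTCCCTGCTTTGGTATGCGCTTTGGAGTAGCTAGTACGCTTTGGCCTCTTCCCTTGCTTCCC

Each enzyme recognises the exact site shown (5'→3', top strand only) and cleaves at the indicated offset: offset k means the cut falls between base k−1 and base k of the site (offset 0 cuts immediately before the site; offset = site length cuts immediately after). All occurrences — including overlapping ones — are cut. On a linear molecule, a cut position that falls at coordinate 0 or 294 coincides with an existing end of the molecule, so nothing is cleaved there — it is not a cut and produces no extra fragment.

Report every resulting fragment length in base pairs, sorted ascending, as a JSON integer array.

[1,2,5,5,6,6,6,7,7,7,7,8,8,9,10,10,10,12,12,13,13,13,13,14,15,16,19,19,21]

Per-enzyme occurrences:
  EstIII (CTTCCC, off=6): starts [17, 25, 32, 38, 48, 54, 116, 155, 167, 173, 193, 231, 279, 288] → cuts [23, 31, 38, 44, 54, 60, 122, 161, 173, 179, 199, 237, 285] (position 294 is a terminus of the linear molecule — no cut)
  PtaVI (GCTTTGG, off=0): starts [2, 65, 72, 82, 90, 109, 127, 140, 147, 186, 214, 224, 238, 250, 269] → cuts [2, 65, 72, 82, 90, 109, 127, 140, 147, 186, 214, 224, 238, 250, 269]

All cut coordinates (distinct, sorted): [2, 23, 31, 38, 44, 54, 60, 65, 72, 82, 90, 109, 122, 127, 140, 147, 161, 173, 179, 186, 199, 214, 224, 237, 238, 250, 269, 285]

Fragment lengths:
  [0,2): 2 bp
  [2,23): 21 bp
  [23,31): 8 bp
  [31,38): 7 bp
  [38,44): 6 bp
  [44,54): 10 bp
  [54,60): 6 bp
  [60,65): 5 bp
  [65,72): 7 bp
  [72,82): 10 bp
  [82,90): 8 bp
  [90,109): 19 bp
  [109,122): 13 bp
  [122,127): 5 bp
  [127,140): 13 bp
  [140,147): 7 bp
  [147,161): 14 bp
  [161,173): 12 bp
  [173,179): 6 bp
  [179,186): 7 bp
  [186,199): 13 bp
  [199,214): 15 bp
  [214,224): 10 bp
  [224,237): 13 bp
  [237,238): 1 bp
  [238,250): 12 bp
  [250,269): 19 bp
  [269,285): 16 bp
  [285,294): 9 bp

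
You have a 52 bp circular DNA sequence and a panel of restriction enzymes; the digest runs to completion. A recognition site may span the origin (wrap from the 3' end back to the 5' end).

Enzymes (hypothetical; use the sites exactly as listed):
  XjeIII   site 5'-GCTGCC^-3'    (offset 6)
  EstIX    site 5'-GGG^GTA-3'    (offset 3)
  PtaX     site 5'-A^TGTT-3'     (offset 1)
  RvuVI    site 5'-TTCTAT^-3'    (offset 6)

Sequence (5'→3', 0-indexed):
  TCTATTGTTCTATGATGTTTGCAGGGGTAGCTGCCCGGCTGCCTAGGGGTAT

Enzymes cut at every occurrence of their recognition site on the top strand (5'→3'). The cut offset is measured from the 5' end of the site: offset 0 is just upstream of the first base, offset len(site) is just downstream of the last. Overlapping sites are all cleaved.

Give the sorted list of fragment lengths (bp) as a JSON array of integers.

[2,5,8,8,9,9,11]

Scan for sites:
  XjeIII GCTGCC/6: at [29, 37] ⇒ [35, 43]
  EstIX GGGGTA/3: at [23, 45] ⇒ [26, 48]
  PtaX ATGTT/1: at [14] ⇒ [15]
  RvuVI TTCTAT/6: at [7, 51] ⇒ [5, 13]

Pooled cuts: [5, 13, 15, 26, 35, 43, 48]

Fragments:
  5→13: 8 bp
  13→15: 2 bp
  15→26: 11 bp
  26→35: 9 bp
  35→43: 8 bp
  43→48: 5 bp
  48→5 (wrap): 52-48+5 = 9 bp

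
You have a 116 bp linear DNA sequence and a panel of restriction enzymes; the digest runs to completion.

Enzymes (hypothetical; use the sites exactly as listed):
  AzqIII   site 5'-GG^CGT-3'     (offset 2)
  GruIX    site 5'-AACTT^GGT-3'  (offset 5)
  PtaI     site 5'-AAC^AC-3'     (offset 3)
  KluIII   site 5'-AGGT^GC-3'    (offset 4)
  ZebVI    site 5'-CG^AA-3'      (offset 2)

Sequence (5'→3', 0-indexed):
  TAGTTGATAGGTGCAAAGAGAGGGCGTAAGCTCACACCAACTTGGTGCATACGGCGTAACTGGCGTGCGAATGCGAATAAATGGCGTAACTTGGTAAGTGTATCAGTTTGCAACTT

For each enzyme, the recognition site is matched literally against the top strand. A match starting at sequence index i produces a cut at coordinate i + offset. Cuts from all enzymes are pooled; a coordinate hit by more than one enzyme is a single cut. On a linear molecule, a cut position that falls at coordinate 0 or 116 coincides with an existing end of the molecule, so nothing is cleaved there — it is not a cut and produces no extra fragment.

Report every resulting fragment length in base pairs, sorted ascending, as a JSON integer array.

[6,6,8,9,9,11,12,12,19,24]

Per-enzyme occurrences:
  AzqIII GGCGT/2: at [22, 52, 61, 82] ⇒ [24, 54, 63, 84]
  GruIX AACTTGGT/5: at [38, 87] ⇒ [43, 92]
  PtaI (AACAC, off=3): no sites
  KluIII AGGTGC/4: at [8] ⇒ [12]
  ZebVI CGAA/2: at [67, 73] ⇒ [69, 75]

Pooled cuts: [12, 24, 43, 54, 63, 69, 75, 84, 92]

Fragments:
  [0,12): 12 bp
  [12,24): 12 bp
  [24,43): 19 bp
  [43,54): 11 bp
  [54,63): 9 bp
  [63,69): 6 bp
  [69,75): 6 bp
  [75,84): 9 bp
  [84,92): 8 bp
  [92,116): 24 bp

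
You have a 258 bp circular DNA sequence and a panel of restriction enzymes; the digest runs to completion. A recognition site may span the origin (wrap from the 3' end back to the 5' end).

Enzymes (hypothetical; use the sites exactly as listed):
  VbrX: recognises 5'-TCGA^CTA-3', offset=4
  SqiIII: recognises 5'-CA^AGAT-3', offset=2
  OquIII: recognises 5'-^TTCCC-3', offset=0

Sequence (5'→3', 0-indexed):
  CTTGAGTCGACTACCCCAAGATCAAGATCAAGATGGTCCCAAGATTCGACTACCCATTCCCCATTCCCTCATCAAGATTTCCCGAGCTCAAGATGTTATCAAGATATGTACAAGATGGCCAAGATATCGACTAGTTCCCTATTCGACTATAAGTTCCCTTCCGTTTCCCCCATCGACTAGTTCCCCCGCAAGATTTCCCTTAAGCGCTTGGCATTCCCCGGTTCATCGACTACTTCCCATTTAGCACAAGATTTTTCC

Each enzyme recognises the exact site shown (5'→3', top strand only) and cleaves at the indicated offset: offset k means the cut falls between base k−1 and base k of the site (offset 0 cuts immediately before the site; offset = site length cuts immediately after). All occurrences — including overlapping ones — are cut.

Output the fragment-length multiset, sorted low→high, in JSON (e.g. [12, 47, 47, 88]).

Per-enzyme occurrences:
  VbrX (TCGACTA, off=4): starts [6, 45, 126, 142, 172, 225] → cuts [10, 49, 130, 146, 176, 229]
  SqiIII (CAAGAT, off=2): starts [16, 22, 28, 39, 72, 88, 99, 110, 119, 188, 246] → cuts [18, 24, 30, 41, 74, 90, 101, 112, 121, 190, 248]
  OquIII (TTCCC, off=0): starts [56, 63, 78, 134, 153, 164, 180, 194, 213, 233, 254] → cuts [56, 63, 78, 134, 153, 164, 180, 194, 213, 233, 254]

Pooled cuts: [10, 18, 24, 30, 41, 49, 56, 63, 74, 78, 90, 101, 112, 121, 130, 134, 146, 153, 164, 176, 180, 190, 194, 213, 229, 233, 248, 254]

Fragment lengths:
  10→18: 8 bp
  18→24: 6 bp
  24→30: 6 bp
  30→41: 11 bp
  41→49: 8 bp
  49→56: 7 bp
  56→63: 7 bp
  63→74: 11 bp
  74→78: 4 bp
  78→90: 12 bp
  90→101: 11 bp
  101→112: 11 bp
  112→121: 9 bp
  121→130: 9 bp
  130→134: 4 bp
  134→146: 12 bp
  146→153: 7 bp
  153→164: 11 bp
  164→176: 12 bp
  176→180: 4 bp
  180→190: 10 bp
  190→194: 4 bp
  194→213: 19 bp
  213→229: 16 bp
  229→233: 4 bp
  233→248: 15 bp
  248→254: 6 bp
  254→10 (wrap): 258-254+10 = 14 bp

[4,4,4,4,4,6,6,6,7,7,7,8,8,9,9,10,11,11,11,11,11,12,12,12,14,15,16,19]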